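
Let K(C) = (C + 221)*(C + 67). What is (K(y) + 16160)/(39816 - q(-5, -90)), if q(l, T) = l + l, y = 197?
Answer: 63256/19913 ≈ 3.1766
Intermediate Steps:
K(C) = (67 + C)*(221 + C) (K(C) = (221 + C)*(67 + C) = (67 + C)*(221 + C))
q(l, T) = 2*l
(K(y) + 16160)/(39816 - q(-5, -90)) = ((14807 + 197**2 + 288*197) + 16160)/(39816 - 2*(-5)) = ((14807 + 38809 + 56736) + 16160)/(39816 - 1*(-10)) = (110352 + 16160)/(39816 + 10) = 126512/39826 = 126512*(1/39826) = 63256/19913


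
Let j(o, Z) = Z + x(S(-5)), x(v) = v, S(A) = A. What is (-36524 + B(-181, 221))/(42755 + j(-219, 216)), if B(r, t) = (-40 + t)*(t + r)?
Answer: -14642/21483 ≈ -0.68156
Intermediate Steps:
B(r, t) = (-40 + t)*(r + t)
j(o, Z) = -5 + Z (j(o, Z) = Z - 5 = -5 + Z)
(-36524 + B(-181, 221))/(42755 + j(-219, 216)) = (-36524 + (221² - 40*(-181) - 40*221 - 181*221))/(42755 + (-5 + 216)) = (-36524 + (48841 + 7240 - 8840 - 40001))/(42755 + 211) = (-36524 + 7240)/42966 = -29284*1/42966 = -14642/21483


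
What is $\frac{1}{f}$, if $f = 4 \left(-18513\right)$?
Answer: $- \frac{1}{74052} \approx -1.3504 \cdot 10^{-5}$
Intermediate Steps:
$f = -74052$
$\frac{1}{f} = \frac{1}{-74052} = - \frac{1}{74052}$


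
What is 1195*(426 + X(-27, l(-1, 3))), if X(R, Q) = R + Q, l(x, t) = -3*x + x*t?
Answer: 476805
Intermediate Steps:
l(x, t) = -3*x + t*x
X(R, Q) = Q + R
1195*(426 + X(-27, l(-1, 3))) = 1195*(426 + (-(-3 + 3) - 27)) = 1195*(426 + (-1*0 - 27)) = 1195*(426 + (0 - 27)) = 1195*(426 - 27) = 1195*399 = 476805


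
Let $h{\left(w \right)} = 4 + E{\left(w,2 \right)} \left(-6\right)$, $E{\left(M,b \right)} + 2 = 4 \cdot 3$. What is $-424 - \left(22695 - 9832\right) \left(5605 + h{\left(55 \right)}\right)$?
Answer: $-71377211$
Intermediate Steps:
$E{\left(M,b \right)} = 10$ ($E{\left(M,b \right)} = -2 + 4 \cdot 3 = -2 + 12 = 10$)
$h{\left(w \right)} = -56$ ($h{\left(w \right)} = 4 + 10 \left(-6\right) = 4 - 60 = -56$)
$-424 - \left(22695 - 9832\right) \left(5605 + h{\left(55 \right)}\right) = -424 - \left(22695 - 9832\right) \left(5605 - 56\right) = -424 - 12863 \cdot 5549 = -424 - 71376787 = -71377211$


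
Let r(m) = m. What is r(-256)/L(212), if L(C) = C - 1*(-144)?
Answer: -64/89 ≈ -0.71910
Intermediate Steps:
L(C) = 144 + C (L(C) = C + 144 = 144 + C)
r(-256)/L(212) = -256/(144 + 212) = -256/356 = -256*1/356 = -64/89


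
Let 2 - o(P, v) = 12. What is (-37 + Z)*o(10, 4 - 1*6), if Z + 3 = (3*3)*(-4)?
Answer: 760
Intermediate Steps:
o(P, v) = -10 (o(P, v) = 2 - 1*12 = 2 - 12 = -10)
Z = -39 (Z = -3 + (3*3)*(-4) = -3 + 9*(-4) = -3 - 36 = -39)
(-37 + Z)*o(10, 4 - 1*6) = (-37 - 39)*(-10) = -76*(-10) = 760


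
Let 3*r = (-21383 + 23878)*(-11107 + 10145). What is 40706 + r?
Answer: -2278072/3 ≈ -7.5936e+5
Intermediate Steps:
r = -2400190/3 (r = ((-21383 + 23878)*(-11107 + 10145))/3 = (2495*(-962))/3 = (1/3)*(-2400190) = -2400190/3 ≈ -8.0006e+5)
40706 + r = 40706 - 2400190/3 = -2278072/3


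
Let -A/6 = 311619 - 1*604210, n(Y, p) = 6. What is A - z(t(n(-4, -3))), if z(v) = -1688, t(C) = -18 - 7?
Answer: 1757234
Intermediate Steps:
t(C) = -25
A = 1755546 (A = -6*(311619 - 1*604210) = -6*(311619 - 604210) = -6*(-292591) = 1755546)
A - z(t(n(-4, -3))) = 1755546 - 1*(-1688) = 1755546 + 1688 = 1757234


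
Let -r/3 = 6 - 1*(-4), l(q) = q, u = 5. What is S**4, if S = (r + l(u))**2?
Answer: 152587890625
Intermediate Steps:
r = -30 (r = -3*(6 - 1*(-4)) = -3*(6 + 4) = -3*10 = -30)
S = 625 (S = (-30 + 5)**2 = (-25)**2 = 625)
S**4 = 625**4 = 152587890625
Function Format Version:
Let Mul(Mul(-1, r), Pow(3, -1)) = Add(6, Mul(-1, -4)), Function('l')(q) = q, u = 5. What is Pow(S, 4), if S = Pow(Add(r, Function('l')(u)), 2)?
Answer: 152587890625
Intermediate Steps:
r = -30 (r = Mul(-3, Add(6, Mul(-1, -4))) = Mul(-3, Add(6, 4)) = Mul(-3, 10) = -30)
S = 625 (S = Pow(Add(-30, 5), 2) = Pow(-25, 2) = 625)
Pow(S, 4) = Pow(625, 4) = 152587890625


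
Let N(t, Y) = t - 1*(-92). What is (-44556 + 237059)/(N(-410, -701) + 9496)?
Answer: 192503/9178 ≈ 20.974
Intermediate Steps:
N(t, Y) = 92 + t (N(t, Y) = t + 92 = 92 + t)
(-44556 + 237059)/(N(-410, -701) + 9496) = (-44556 + 237059)/((92 - 410) + 9496) = 192503/(-318 + 9496) = 192503/9178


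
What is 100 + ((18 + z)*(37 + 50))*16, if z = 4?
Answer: 30724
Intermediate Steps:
100 + ((18 + z)*(37 + 50))*16 = 100 + ((18 + 4)*(37 + 50))*16 = 100 + (22*87)*16 = 100 + 1914*16 = 100 + 30624 = 30724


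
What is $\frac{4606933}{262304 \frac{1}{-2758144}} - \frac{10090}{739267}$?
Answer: $- \frac{293548709039571042}{6059771599} \approx -4.8442 \cdot 10^{7}$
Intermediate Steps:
$\frac{4606933}{262304 \frac{1}{-2758144}} - \frac{10090}{739267} = \frac{4606933}{262304 \left(- \frac{1}{2758144}\right)} - \frac{10090}{739267} = \frac{4606933}{- \frac{8197}{86192}} - \frac{10090}{739267} = 4606933 \left(- \frac{86192}{8197}\right) - \frac{10090}{739267} = - \frac{397080769136}{8197} - \frac{10090}{739267} = - \frac{293548709039571042}{6059771599}$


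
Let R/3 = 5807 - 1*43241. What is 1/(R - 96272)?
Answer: -1/208574 ≈ -4.7945e-6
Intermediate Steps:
R = -112302 (R = 3*(5807 - 1*43241) = 3*(5807 - 43241) = 3*(-37434) = -112302)
1/(R - 96272) = 1/(-112302 - 96272) = 1/(-208574) = -1/208574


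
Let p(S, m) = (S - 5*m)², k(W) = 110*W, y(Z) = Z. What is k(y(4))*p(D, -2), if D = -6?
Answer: 7040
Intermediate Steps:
k(y(4))*p(D, -2) = (110*4)*(-6 - 5*(-2))² = 440*(-6 + 10)² = 440*4² = 440*16 = 7040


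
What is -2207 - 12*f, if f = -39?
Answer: -1739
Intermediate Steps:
-2207 - 12*f = -2207 - 12*(-39) = -2207 + 468 = -1739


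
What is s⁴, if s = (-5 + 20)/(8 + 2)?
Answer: 81/16 ≈ 5.0625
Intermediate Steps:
s = 3/2 (s = 15/10 = 15*(⅒) = 3/2 ≈ 1.5000)
s⁴ = (3/2)⁴ = 81/16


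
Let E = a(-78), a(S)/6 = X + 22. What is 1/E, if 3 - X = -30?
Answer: 1/330 ≈ 0.0030303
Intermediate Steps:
X = 33 (X = 3 - 1*(-30) = 3 + 30 = 33)
a(S) = 330 (a(S) = 6*(33 + 22) = 6*55 = 330)
E = 330
1/E = 1/330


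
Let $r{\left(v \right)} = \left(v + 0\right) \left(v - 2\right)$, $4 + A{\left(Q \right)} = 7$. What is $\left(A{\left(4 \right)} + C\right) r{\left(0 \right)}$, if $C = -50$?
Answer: $0$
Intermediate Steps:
$A{\left(Q \right)} = 3$ ($A{\left(Q \right)} = -4 + 7 = 3$)
$r{\left(v \right)} = v \left(-2 + v\right)$
$\left(A{\left(4 \right)} + C\right) r{\left(0 \right)} = \left(3 - 50\right) 0 \left(-2 + 0\right) = - 47 \cdot 0 \left(-2\right) = \left(-47\right) 0 = 0$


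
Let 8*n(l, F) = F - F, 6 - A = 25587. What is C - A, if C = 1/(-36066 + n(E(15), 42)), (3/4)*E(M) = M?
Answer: 922604345/36066 ≈ 25581.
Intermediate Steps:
A = -25581 (A = 6 - 1*25587 = 6 - 25587 = -25581)
E(M) = 4*M/3
n(l, F) = 0 (n(l, F) = (F - F)/8 = (1/8)*0 = 0)
C = -1/36066 (C = 1/(-36066 + 0) = 1/(-36066) = -1/36066 ≈ -2.7727e-5)
C - A = -1/36066 - 1*(-25581) = -1/36066 + 25581 = 922604345/36066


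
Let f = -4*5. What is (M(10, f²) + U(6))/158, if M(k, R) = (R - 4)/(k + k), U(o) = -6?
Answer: 69/790 ≈ 0.087342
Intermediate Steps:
f = -20
M(k, R) = (-4 + R)/(2*k) (M(k, R) = (-4 + R)/((2*k)) = (-4 + R)*(1/(2*k)) = (-4 + R)/(2*k))
(M(10, f²) + U(6))/158 = ((½)*(-4 + (-20)²)/10 - 6)/158 = ((½)*(⅒)*(-4 + 400) - 6)*(1/158) = ((½)*(⅒)*396 - 6)*(1/158) = (99/5 - 6)*(1/158) = (69/5)*(1/158) = 69/790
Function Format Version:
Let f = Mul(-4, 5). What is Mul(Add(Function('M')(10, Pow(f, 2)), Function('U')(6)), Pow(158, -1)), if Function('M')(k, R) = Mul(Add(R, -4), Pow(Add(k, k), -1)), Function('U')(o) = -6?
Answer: Rational(69, 790) ≈ 0.087342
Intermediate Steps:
f = -20
Function('M')(k, R) = Mul(Rational(1, 2), Pow(k, -1), Add(-4, R)) (Function('M')(k, R) = Mul(Add(-4, R), Pow(Mul(2, k), -1)) = Mul(Add(-4, R), Mul(Rational(1, 2), Pow(k, -1))) = Mul(Rational(1, 2), Pow(k, -1), Add(-4, R)))
Mul(Add(Function('M')(10, Pow(f, 2)), Function('U')(6)), Pow(158, -1)) = Mul(Add(Mul(Rational(1, 2), Pow(10, -1), Add(-4, Pow(-20, 2))), -6), Pow(158, -1)) = Mul(Add(Mul(Rational(1, 2), Rational(1, 10), Add(-4, 400)), -6), Rational(1, 158)) = Mul(Add(Mul(Rational(1, 2), Rational(1, 10), 396), -6), Rational(1, 158)) = Mul(Add(Rational(99, 5), -6), Rational(1, 158)) = Mul(Rational(69, 5), Rational(1, 158)) = Rational(69, 790)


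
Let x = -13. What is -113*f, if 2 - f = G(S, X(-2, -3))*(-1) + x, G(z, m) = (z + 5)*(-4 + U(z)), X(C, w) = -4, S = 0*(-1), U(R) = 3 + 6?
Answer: -4520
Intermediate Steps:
U(R) = 9
S = 0
G(z, m) = 25 + 5*z (G(z, m) = (z + 5)*(-4 + 9) = (5 + z)*5 = 25 + 5*z)
f = 40 (f = 2 - ((25 + 5*0)*(-1) - 13) = 2 - ((25 + 0)*(-1) - 13) = 2 - (25*(-1) - 13) = 2 - (-25 - 13) = 2 - 1*(-38) = 2 + 38 = 40)
-113*f = -113*40 = -4520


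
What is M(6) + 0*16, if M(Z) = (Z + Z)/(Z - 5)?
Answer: 12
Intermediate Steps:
M(Z) = 2*Z/(-5 + Z) (M(Z) = (2*Z)/(-5 + Z) = 2*Z/(-5 + Z))
M(6) + 0*16 = 2*6/(-5 + 6) + 0*16 = 2*6/1 + 0 = 2*6*1 + 0 = 12 + 0 = 12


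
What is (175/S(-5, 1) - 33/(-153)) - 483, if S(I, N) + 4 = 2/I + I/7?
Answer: -4719713/9129 ≈ -517.00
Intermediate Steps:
S(I, N) = -4 + 2/I + I/7 (S(I, N) = -4 + (2/I + I/7) = -4 + 2/I + I/7)
(175/S(-5, 1) - 33/(-153)) - 483 = (175/(-4 + 2/(-5) + (⅐)*(-5)) - 33/(-153)) - 483 = (175/(-4 + 2*(-⅕) - 5/7) - 33*(-1/153)) - 483 = (175/(-4 - ⅖ - 5/7) + 11/51) - 483 = (175/(-179/35) + 11/51) - 483 = (175*(-35/179) + 11/51) - 483 = (-6125/179 + 11/51) - 483 = -310406/9129 - 483 = -4719713/9129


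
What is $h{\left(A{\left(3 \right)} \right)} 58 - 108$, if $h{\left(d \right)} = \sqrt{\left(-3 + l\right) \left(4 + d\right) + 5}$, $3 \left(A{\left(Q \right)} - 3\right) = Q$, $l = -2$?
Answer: $-108 + 58 i \sqrt{35} \approx -108.0 + 343.13 i$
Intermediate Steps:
$A{\left(Q \right)} = 3 + \frac{Q}{3}$
$h{\left(d \right)} = \sqrt{-15 - 5 d}$ ($h{\left(d \right)} = \sqrt{\left(-3 - 2\right) \left(4 + d\right) + 5} = \sqrt{- 5 \left(4 + d\right) + 5} = \sqrt{\left(-20 - 5 d\right) + 5} = \sqrt{-15 - 5 d}$)
$h{\left(A{\left(3 \right)} \right)} 58 - 108 = \sqrt{-15 - 5 \left(3 + \frac{1}{3} \cdot 3\right)} 58 - 108 = \sqrt{-15 - 5 \left(3 + 1\right)} 58 - 108 = \sqrt{-15 - 20} \cdot 58 - 108 = \sqrt{-35} \cdot 58 - 108 = i \sqrt{35} \cdot 58 - 108 = 58 i \sqrt{35} - 108 = -108 + 58 i \sqrt{35}$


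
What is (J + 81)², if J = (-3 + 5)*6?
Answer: 8649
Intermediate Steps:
J = 12 (J = 2*6 = 12)
(J + 81)² = (12 + 81)² = 93² = 8649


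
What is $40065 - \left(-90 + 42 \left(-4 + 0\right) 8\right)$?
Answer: $41499$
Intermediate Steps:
$40065 - \left(-90 + 42 \left(-4 + 0\right) 8\right) = 40065 - \left(-90 + 42 \left(\left(-4\right) 8\right)\right) = 40065 + \left(90 - -1344\right) = 40065 + \left(90 + 1344\right) = 40065 + 1434 = 41499$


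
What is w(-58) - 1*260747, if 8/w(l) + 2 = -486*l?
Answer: -3674707467/14093 ≈ -2.6075e+5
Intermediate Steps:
w(l) = 8/(-2 - 486*l)
w(-58) - 1*260747 = -4/(1 + 243*(-58)) - 1*260747 = -4/(1 - 14094) - 260747 = -4/(-14093) - 260747 = -4*(-1/14093) - 260747 = 4/14093 - 260747 = -3674707467/14093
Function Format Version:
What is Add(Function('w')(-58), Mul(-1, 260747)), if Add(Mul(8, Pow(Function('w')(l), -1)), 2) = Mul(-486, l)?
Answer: Rational(-3674707467, 14093) ≈ -2.6075e+5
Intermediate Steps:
Function('w')(l) = Mul(8, Pow(Add(-2, Mul(-486, l)), -1))
Add(Function('w')(-58), Mul(-1, 260747)) = Add(Mul(-4, Pow(Add(1, Mul(243, -58)), -1)), Mul(-1, 260747)) = Add(Mul(-4, Pow(Add(1, -14094), -1)), -260747) = Add(Mul(-4, Pow(-14093, -1)), -260747) = Add(Mul(-4, Rational(-1, 14093)), -260747) = Add(Rational(4, 14093), -260747) = Rational(-3674707467, 14093)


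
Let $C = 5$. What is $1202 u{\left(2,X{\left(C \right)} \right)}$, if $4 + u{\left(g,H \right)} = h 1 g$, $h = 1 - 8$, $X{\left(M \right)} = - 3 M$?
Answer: $-21636$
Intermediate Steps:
$h = -7$ ($h = 1 - 8 = -7$)
$u{\left(g,H \right)} = -4 - 7 g$ ($u{\left(g,H \right)} = -4 + \left(-7\right) 1 g = -4 - 7 g$)
$1202 u{\left(2,X{\left(C \right)} \right)} = 1202 \left(-4 - 14\right) = 1202 \left(-18\right) = -21636$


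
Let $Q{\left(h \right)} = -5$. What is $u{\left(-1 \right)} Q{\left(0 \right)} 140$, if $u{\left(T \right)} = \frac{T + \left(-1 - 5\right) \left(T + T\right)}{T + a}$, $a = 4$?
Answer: $- \frac{7700}{3} \approx -2566.7$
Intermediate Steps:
$u{\left(T \right)} = - \frac{11 T}{4 + T}$ ($u{\left(T \right)} = \frac{T + \left(-1 - 5\right) \left(T + T\right)}{T + 4} = \frac{T - 6 \cdot 2 T}{4 + T} = \frac{T - 12 T}{4 + T} = \frac{\left(-11\right) T}{4 + T} = - \frac{11 T}{4 + T}$)
$u{\left(-1 \right)} Q{\left(0 \right)} 140 = \left(-11\right) \left(-1\right) \frac{1}{4 - 1} \left(-5\right) 140 = \left(-11\right) \left(-1\right) \frac{1}{3} \left(-5\right) 140 = \frac{11}{3} \left(-5\right) 140 = \left(- \frac{55}{3}\right) 140 = - \frac{7700}{3}$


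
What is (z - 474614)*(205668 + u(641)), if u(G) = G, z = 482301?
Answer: 1585897283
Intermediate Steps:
(z - 474614)*(205668 + u(641)) = (482301 - 474614)*(205668 + 641) = 7687*206309 = 1585897283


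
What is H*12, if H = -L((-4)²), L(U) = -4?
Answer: 48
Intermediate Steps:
H = 4 (H = -1*(-4) = 4)
H*12 = 4*12 = 48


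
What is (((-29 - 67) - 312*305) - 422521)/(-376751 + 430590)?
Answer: -517777/53839 ≈ -9.6171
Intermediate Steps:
(((-29 - 67) - 312*305) - 422521)/(-376751 + 430590) = ((-96 - 95160) - 422521)/53839 = (-95256 - 422521)*(1/53839) = -517777*1/53839 = -517777/53839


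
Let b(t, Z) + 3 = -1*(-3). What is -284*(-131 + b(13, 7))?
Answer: 37204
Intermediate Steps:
b(t, Z) = 0 (b(t, Z) = -3 - 1*(-3) = -3 + 3 = 0)
-284*(-131 + b(13, 7)) = -284*(-131 + 0) = -284*(-131) = 37204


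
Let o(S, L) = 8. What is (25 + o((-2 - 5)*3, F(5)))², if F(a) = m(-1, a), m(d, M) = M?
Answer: 1089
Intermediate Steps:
F(a) = a
(25 + o((-2 - 5)*3, F(5)))² = (25 + 8)² = 33² = 1089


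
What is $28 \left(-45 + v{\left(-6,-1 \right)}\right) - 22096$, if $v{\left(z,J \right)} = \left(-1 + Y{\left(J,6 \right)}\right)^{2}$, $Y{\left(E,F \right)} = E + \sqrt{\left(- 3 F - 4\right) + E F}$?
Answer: $-24028 - 224 i \sqrt{7} \approx -24028.0 - 592.65 i$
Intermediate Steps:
$Y{\left(E,F \right)} = E + \sqrt{-4 - 3 F + E F}$ ($Y{\left(E,F \right)} = E + \sqrt{\left(-4 - 3 F\right) + E F} = E + \sqrt{-4 - 3 F + E F}$)
$v{\left(z,J \right)} = \left(-1 + J + \sqrt{-22 + 6 J}\right)^{2}$ ($v{\left(z,J \right)} = \left(-1 + \left(J + \sqrt{-4 - 18 + J 6}\right)\right)^{2} = \left(-1 + \left(J + \sqrt{-4 - 18 + 6 J}\right)\right)^{2} = \left(-1 + \left(J + \sqrt{-22 + 6 J}\right)\right)^{2} = \left(-1 + J + \sqrt{-22 + 6 J}\right)^{2}$)
$28 \left(-45 + v{\left(-6,-1 \right)}\right) - 22096 = 28 \left(-45 + \left(-1 - 1 + \sqrt{2} \sqrt{-11 + 3 \left(-1\right)}\right)^{2}\right) - 22096 = 28 \left(-45 + \left(-1 - 1 + \sqrt{2} \sqrt{-11 - 3}\right)^{2}\right) - 22096 = 28 \left(-45 + \left(-1 - 1 + \sqrt{2} \sqrt{-14}\right)^{2}\right) - 22096 = 28 \left(-45 + \left(-1 - 1 + \sqrt{2} i \sqrt{14}\right)^{2}\right) - 22096 = 28 \left(-45 + \left(-1 - 1 + 2 i \sqrt{7}\right)^{2}\right) - 22096 = 28 \left(-45 + \left(-2 + 2 i \sqrt{7}\right)^{2}\right) - 22096 = \left(-1260 + 28 \left(-2 + 2 i \sqrt{7}\right)^{2}\right) - 22096 = -23356 + 28 \left(-2 + 2 i \sqrt{7}\right)^{2}$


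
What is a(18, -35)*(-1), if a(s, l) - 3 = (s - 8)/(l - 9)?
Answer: -61/22 ≈ -2.7727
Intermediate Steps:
a(s, l) = 3 + (-8 + s)/(-9 + l) (a(s, l) = 3 + (s - 8)/(l - 9) = 3 + (-8 + s)/(-9 + l))
a(18, -35)*(-1) = ((-35 + 18 + 3*(-35))/(-9 - 35))*(-1) = ((-35 + 18 - 105)/(-44))*(-1) = -1/44*(-122)*(-1) = (61/22)*(-1) = -61/22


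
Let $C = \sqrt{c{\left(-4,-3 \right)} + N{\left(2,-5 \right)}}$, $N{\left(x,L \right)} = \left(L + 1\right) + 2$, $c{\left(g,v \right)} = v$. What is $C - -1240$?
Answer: $1240 + i \sqrt{5} \approx 1240.0 + 2.2361 i$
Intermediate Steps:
$N{\left(x,L \right)} = 3 + L$ ($N{\left(x,L \right)} = \left(1 + L\right) + 2 = 3 + L$)
$C = i \sqrt{5}$ ($C = \sqrt{-3 + \left(3 - 5\right)} = \sqrt{-3 - 2} = \sqrt{-5} = i \sqrt{5} \approx 2.2361 i$)
$C - -1240 = i \sqrt{5} - -1240 = i \sqrt{5} + 1240 = 1240 + i \sqrt{5}$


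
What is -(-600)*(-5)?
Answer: -3000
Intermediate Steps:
-(-600)*(-5) = -300*10 = -3000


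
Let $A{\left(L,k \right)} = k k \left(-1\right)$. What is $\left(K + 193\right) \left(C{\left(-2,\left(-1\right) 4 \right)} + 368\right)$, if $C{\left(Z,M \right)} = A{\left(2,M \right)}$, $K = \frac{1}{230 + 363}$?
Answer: $\frac{40286400}{593} \approx 67937.0$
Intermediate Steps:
$A{\left(L,k \right)} = - k^{2}$ ($A{\left(L,k \right)} = k^{2} \left(-1\right) = - k^{2}$)
$K = \frac{1}{593} \approx 0.0016863$
$C{\left(Z,M \right)} = - M^{2}$
$\left(K + 193\right) \left(C{\left(-2,\left(-1\right) 4 \right)} + 368\right) = \left(\frac{1}{593} + 193\right) \left(- \left(\left(-1\right) 4\right)^{2} + 368\right) = \frac{114450 \left(- \left(-4\right)^{2} + 368\right)}{593} = \frac{114450 \left(\left(-1\right) 16 + 368\right)}{593} = \frac{114450 \left(-16 + 368\right)}{593} = \frac{114450}{593} \cdot 352 = \frac{40286400}{593}$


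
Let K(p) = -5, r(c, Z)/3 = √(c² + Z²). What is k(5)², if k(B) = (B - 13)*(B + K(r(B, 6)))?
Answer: 0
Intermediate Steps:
r(c, Z) = 3*√(Z² + c²) (r(c, Z) = 3*√(c² + Z²) = 3*√(Z² + c²))
k(B) = (-13 + B)*(-5 + B) (k(B) = (B - 13)*(B - 5) = (-13 + B)*(-5 + B))
k(5)² = (65 + 5² - 18*5)² = (65 + 25 - 90)² = 0² = 0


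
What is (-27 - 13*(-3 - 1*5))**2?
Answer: 5929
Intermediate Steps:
(-27 - 13*(-3 - 1*5))**2 = (-27 - 13*(-3 - 5))**2 = (-27 - 13*(-8))**2 = (-27 + 104)**2 = 77**2 = 5929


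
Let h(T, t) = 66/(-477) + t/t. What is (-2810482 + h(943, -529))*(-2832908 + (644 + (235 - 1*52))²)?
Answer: 960306726452479/159 ≈ 6.0397e+12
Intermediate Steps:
h(T, t) = 137/159 (h(T, t) = 66*(-1/477) + 1 = -22/159 + 1 = 137/159)
(-2810482 + h(943, -529))*(-2832908 + (644 + (235 - 1*52))²) = (-2810482 + 137/159)*(-2832908 + (644 + (235 - 1*52))²) = -446866501*(-2832908 + (644 + (235 - 52))²)/159 = -446866501*(-2832908 + (644 + 183)²)/159 = -446866501*(-2832908 + 827²)/159 = -446866501*(-2832908 + 683929)/159 = -446866501/159*(-2148979) = 960306726452479/159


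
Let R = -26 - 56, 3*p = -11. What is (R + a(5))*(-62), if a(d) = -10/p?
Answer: 54064/11 ≈ 4914.9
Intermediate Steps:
p = -11/3 (p = (⅓)*(-11) = -11/3 ≈ -3.6667)
a(d) = 30/11 (a(d) = -10/(-11/3) = -10*(-3/11) = 30/11)
R = -82
(R + a(5))*(-62) = (-82 + 30/11)*(-62) = -872/11*(-62) = 54064/11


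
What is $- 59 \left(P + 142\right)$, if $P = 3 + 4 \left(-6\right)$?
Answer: $-7139$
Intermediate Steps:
$P = -21$ ($P = 3 - 24 = -21$)
$- 59 \left(P + 142\right) = - 59 \left(-21 + 142\right) = \left(-59\right) 121 = -7139$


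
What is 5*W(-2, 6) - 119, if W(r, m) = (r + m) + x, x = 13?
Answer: -34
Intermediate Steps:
W(r, m) = 13 + m + r (W(r, m) = (r + m) + 13 = (m + r) + 13 = 13 + m + r)
5*W(-2, 6) - 119 = 5*(13 + 6 - 2) - 119 = 5*17 - 119 = 85 - 119 = -34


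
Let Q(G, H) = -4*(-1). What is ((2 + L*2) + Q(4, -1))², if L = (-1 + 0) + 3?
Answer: 100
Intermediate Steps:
Q(G, H) = 4
L = 2 (L = -1 + 3 = 2)
((2 + L*2) + Q(4, -1))² = ((2 + 2*2) + 4)² = ((2 + 4) + 4)² = (6 + 4)² = 10² = 100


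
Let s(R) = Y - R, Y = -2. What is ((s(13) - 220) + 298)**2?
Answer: 3969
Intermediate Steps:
s(R) = -2 - R
((s(13) - 220) + 298)**2 = (((-2 - 1*13) - 220) + 298)**2 = (((-2 - 13) - 220) + 298)**2 = ((-15 - 220) + 298)**2 = (-235 + 298)**2 = 63**2 = 3969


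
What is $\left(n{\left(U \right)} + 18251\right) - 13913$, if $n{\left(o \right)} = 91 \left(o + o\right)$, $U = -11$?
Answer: $2336$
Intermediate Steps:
$n{\left(o \right)} = 182 o$ ($n{\left(o \right)} = 91 \cdot 2 o = 182 o$)
$\left(n{\left(U \right)} + 18251\right) - 13913 = \left(182 \left(-11\right) + 18251\right) - 13913 = \left(-2002 + 18251\right) - 13913 = 16249 - 13913 = 2336$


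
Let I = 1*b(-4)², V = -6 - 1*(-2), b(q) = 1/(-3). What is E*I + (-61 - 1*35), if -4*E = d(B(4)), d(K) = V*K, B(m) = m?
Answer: -860/9 ≈ -95.556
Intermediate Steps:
b(q) = -⅓
V = -4 (V = -6 + 2 = -4)
d(K) = -4*K
E = 4 (E = -(-1)*4 = -¼*(-16) = 4)
I = ⅑ (I = 1*(-⅓)² = 1*(⅑) = ⅑ ≈ 0.11111)
E*I + (-61 - 1*35) = 4*(⅑) + (-61 - 1*35) = 4/9 + (-61 - 35) = 4/9 - 96 = -860/9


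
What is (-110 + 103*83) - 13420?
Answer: -4981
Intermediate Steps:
(-110 + 103*83) - 13420 = (-110 + 8549) - 13420 = 8439 - 13420 = -4981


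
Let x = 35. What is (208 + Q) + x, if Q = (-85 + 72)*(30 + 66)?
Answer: -1005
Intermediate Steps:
Q = -1248 (Q = -13*96 = -1248)
(208 + Q) + x = (208 - 1248) + 35 = -1040 + 35 = -1005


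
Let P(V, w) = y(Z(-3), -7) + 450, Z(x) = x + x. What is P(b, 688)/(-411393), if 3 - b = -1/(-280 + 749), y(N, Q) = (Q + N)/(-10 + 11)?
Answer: -437/411393 ≈ -0.0010622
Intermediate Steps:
Z(x) = 2*x
y(N, Q) = N + Q (y(N, Q) = (N + Q)/1 = (N + Q)*1 = N + Q)
b = 1408/469 (b = 3 - (-1)/(-280 + 749) = 3 - (-1)/469 = 3 - 1*(-1/469) = 3 + 1/469 = 1408/469 ≈ 3.0021)
P(V, w) = 437 (P(V, w) = (2*(-3) - 7) + 450 = (-6 - 7) + 450 = -13 + 450 = 437)
P(b, 688)/(-411393) = 437/(-411393) = 437*(-1/411393) = -437/411393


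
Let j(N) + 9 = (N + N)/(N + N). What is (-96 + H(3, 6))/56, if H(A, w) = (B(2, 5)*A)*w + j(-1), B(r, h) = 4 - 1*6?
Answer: -5/2 ≈ -2.5000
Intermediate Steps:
j(N) = -8 (j(N) = -9 + (N + N)/(N + N) = -9 + (2*N)/((2*N)) = -9 + (2*N)*(1/(2*N)) = -9 + 1 = -8)
B(r, h) = -2 (B(r, h) = 4 - 6 = -2)
H(A, w) = -8 - 2*A*w (H(A, w) = (-2*A)*w - 8 = -2*A*w - 8 = -8 - 2*A*w)
(-96 + H(3, 6))/56 = (-96 + (-8 - 2*3*6))/56 = (-96 + (-8 - 36))*(1/56) = (-96 - 44)*(1/56) = -140*1/56 = -5/2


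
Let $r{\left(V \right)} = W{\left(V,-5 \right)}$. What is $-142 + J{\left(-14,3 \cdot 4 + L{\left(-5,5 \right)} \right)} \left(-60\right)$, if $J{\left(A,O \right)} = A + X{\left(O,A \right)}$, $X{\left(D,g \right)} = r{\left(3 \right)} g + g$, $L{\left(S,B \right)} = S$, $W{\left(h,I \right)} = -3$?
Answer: $-982$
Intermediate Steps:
$r{\left(V \right)} = -3$
$X{\left(D,g \right)} = - 2 g$ ($X{\left(D,g \right)} = - 3 g + g = - 2 g$)
$J{\left(A,O \right)} = - A$ ($J{\left(A,O \right)} = A - 2 A = - A$)
$-142 + J{\left(-14,3 \cdot 4 + L{\left(-5,5 \right)} \right)} \left(-60\right) = -142 + \left(-1\right) \left(-14\right) \left(-60\right) = -142 + 14 \left(-60\right) = -142 - 840 = -982$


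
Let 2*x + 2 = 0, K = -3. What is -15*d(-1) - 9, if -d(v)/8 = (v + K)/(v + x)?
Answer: 231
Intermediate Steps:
x = -1 (x = -1 + (1/2)*0 = -1 + 0 = -1)
d(v) = -8*(-3 + v)/(-1 + v) (d(v) = -8*(v - 3)/(v - 1) = -8*(-3 + v)/(-1 + v))
-15*d(-1) - 9 = -120*(3 - 1*(-1))/(-1 - 1) - 9 = -120*(3 + 1)/(-2) - 9 = -120*(-1)*4/2 - 9 = -15*(-16) - 9 = 240 - 9 = 231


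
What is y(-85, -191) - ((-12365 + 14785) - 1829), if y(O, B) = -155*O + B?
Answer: 12393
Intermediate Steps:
y(O, B) = B - 155*O
y(-85, -191) - ((-12365 + 14785) - 1829) = (-191 - 155*(-85)) - ((-12365 + 14785) - 1829) = (-191 + 13175) - (2420 - 1829) = 12984 - 1*591 = 12984 - 591 = 12393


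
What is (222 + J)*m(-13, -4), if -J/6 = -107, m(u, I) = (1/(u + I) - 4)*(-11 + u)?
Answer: 1430784/17 ≈ 84164.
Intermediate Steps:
m(u, I) = (-11 + u)*(-4 + 1/(I + u)) (m(u, I) = (1/(I + u) - 4)*(-11 + u) = (-4 + 1/(I + u))*(-11 + u) = (-11 + u)*(-4 + 1/(I + u)))
J = 642 (J = -6*(-107) = 642)
(222 + J)*m(-13, -4) = (222 + 642)*((-11 - 4*(-13)² + 44*(-4) + 45*(-13) - 4*(-4)*(-13))/(-4 - 13)) = 864*((-11 - 4*169 - 176 - 585 - 208)/(-17)) = 864*(-(-11 - 676 - 176 - 585 - 208)/17) = 864*(-1/17*(-1656)) = 864*(1656/17) = 1430784/17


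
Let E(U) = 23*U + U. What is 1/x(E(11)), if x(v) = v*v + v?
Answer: 1/69960 ≈ 1.4294e-5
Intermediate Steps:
E(U) = 24*U
x(v) = v + v² (x(v) = v² + v = v + v²)
1/x(E(11)) = 1/((24*11)*(1 + 24*11)) = 1/(264*(1 + 264)) = 1/(264*265) = 1/69960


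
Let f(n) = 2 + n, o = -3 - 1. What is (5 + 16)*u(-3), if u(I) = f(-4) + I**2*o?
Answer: -798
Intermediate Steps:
o = -4
u(I) = -2 - 4*I**2 (u(I) = (2 - 4) + I**2*(-4) = -2 - 4*I**2)
(5 + 16)*u(-3) = (5 + 16)*(-2 - 4*(-3)**2) = 21*(-2 - 4*9) = 21*(-2 - 36) = 21*(-38) = -798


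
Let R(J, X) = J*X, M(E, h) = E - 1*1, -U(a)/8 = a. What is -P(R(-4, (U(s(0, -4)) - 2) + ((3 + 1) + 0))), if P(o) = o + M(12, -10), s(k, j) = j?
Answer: 125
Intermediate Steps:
U(a) = -8*a
M(E, h) = -1 + E (M(E, h) = E - 1 = -1 + E)
P(o) = 11 + o (P(o) = o + (-1 + 12) = o + 11 = 11 + o)
-P(R(-4, (U(s(0, -4)) - 2) + ((3 + 1) + 0))) = -(11 - 4*((-8*(-4) - 2) + ((3 + 1) + 0))) = -(11 - 4*((32 - 2) + (4 + 0))) = -(11 - 4*(30 + 4)) = -(11 - 4*34) = -(11 - 136) = -1*(-125) = 125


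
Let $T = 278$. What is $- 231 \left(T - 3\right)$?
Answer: $-63525$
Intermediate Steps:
$- 231 \left(T - 3\right) = - 231 \left(278 - 3\right) = \left(-231\right) 275 = -63525$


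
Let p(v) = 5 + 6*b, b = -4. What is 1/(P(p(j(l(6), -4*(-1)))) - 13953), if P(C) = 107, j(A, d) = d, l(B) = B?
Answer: -1/13846 ≈ -7.2223e-5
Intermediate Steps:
p(v) = -19 (p(v) = 5 + 6*(-4) = 5 - 24 = -19)
1/(P(p(j(l(6), -4*(-1)))) - 13953) = 1/(107 - 13953) = 1/(-13846) = -1/13846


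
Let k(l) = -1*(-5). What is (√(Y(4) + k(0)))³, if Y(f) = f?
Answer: 27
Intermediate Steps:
k(l) = 5
(√(Y(4) + k(0)))³ = (√(4 + 5))³ = (√9)³ = 3³ = 27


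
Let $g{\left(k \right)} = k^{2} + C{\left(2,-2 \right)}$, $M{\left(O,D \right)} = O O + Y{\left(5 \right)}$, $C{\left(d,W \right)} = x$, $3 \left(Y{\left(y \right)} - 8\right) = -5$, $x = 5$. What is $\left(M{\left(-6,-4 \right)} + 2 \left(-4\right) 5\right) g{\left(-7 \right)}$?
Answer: $126$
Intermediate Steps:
$Y{\left(y \right)} = \frac{19}{3}$ ($Y{\left(y \right)} = 8 + \frac{1}{3} \left(-5\right) = 8 - \frac{5}{3} = \frac{19}{3}$)
$C{\left(d,W \right)} = 5$
$M{\left(O,D \right)} = \frac{19}{3} + O^{2}$ ($M{\left(O,D \right)} = O O + \frac{19}{3} = O^{2} + \frac{19}{3} = \frac{19}{3} + O^{2}$)
$g{\left(k \right)} = 5 + k^{2}$ ($g{\left(k \right)} = k^{2} + 5 = 5 + k^{2}$)
$\left(M{\left(-6,-4 \right)} + 2 \left(-4\right) 5\right) g{\left(-7 \right)} = \left(\left(\frac{19}{3} + \left(-6\right)^{2}\right) + 2 \left(-4\right) 5\right) \left(5 + \left(-7\right)^{2}\right) = \left(\left(\frac{19}{3} + 36\right) - 40\right) \left(5 + 49\right) = \left(\frac{127}{3} - 40\right) 54 = \frac{7}{3} \cdot 54 = 126$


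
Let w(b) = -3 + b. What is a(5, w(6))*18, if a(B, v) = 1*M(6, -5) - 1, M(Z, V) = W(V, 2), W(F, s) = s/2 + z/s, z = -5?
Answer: -45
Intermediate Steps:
W(F, s) = s/2 - 5/s
M(Z, V) = -3/2 (M(Z, V) = (½)*2 - 5/2 = 1 - 5*½ = 1 - 5/2 = -3/2)
a(B, v) = -5/2 (a(B, v) = 1*(-3/2) - 1 = -3/2 - 1 = -5/2)
a(5, w(6))*18 = -5/2*18 = -45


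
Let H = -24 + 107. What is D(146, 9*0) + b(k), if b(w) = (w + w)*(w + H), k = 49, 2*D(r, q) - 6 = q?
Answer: 12939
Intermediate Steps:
H = 83
D(r, q) = 3 + q/2
b(w) = 2*w*(83 + w) (b(w) = (w + w)*(w + 83) = (2*w)*(83 + w) = 2*w*(83 + w))
D(146, 9*0) + b(k) = (3 + (9*0)/2) + 2*49*(83 + 49) = (3 + (1/2)*0) + 2*49*132 = (3 + 0) + 12936 = 3 + 12936 = 12939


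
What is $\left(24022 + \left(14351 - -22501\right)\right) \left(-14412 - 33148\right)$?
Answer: $-2895167440$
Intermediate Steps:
$\left(24022 + \left(14351 - -22501\right)\right) \left(-14412 - 33148\right) = \left(24022 + \left(14351 + 22501\right)\right) \left(-47560\right) = \left(24022 + 36852\right) \left(-47560\right) = 60874 \left(-47560\right) = -2895167440$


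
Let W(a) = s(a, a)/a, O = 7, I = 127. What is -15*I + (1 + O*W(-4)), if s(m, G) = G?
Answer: -1897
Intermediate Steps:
W(a) = 1 (W(a) = a/a = 1)
-15*I + (1 + O*W(-4)) = -15*127 + (1 + 7*1) = -1905 + (1 + 7) = -1905 + 8 = -1897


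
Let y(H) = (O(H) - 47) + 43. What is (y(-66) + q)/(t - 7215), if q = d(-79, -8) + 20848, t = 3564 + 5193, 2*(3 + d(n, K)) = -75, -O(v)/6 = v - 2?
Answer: 14141/1028 ≈ 13.756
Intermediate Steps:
O(v) = 12 - 6*v (O(v) = -6*(v - 2) = -6*(-2 + v) = 12 - 6*v)
d(n, K) = -81/2 (d(n, K) = -3 + (½)*(-75) = -3 - 75/2 = -81/2)
t = 8757
q = 41615/2 (q = -81/2 + 20848 = 41615/2 ≈ 20808.)
y(H) = 8 - 6*H (y(H) = ((12 - 6*H) - 47) + 43 = (-35 - 6*H) + 43 = 8 - 6*H)
(y(-66) + q)/(t - 7215) = ((8 - 6*(-66)) + 41615/2)/(8757 - 7215) = ((8 + 396) + 41615/2)/1542 = (404 + 41615/2)*(1/1542) = (42423/2)*(1/1542) = 14141/1028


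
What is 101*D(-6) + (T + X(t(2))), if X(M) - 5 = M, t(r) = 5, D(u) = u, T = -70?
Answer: -666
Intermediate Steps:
X(M) = 5 + M
101*D(-6) + (T + X(t(2))) = 101*(-6) + (-70 + (5 + 5)) = -606 + (-70 + 10) = -606 - 60 = -666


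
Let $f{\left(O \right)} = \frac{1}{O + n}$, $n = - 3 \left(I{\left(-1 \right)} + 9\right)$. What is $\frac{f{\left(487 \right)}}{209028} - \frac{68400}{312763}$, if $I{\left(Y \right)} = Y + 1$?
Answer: $- \frac{6576856679237}{30073063207440} \approx -0.2187$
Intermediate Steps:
$I{\left(Y \right)} = 1 + Y$
$n = -27$ ($n = - 3 \left(\left(1 - 1\right) + 9\right) = - 3 \left(0 + 9\right) = \left(-3\right) 9 = -27$)
$f{\left(O \right)} = \frac{1}{-27 + O}$ ($f{\left(O \right)} = \frac{1}{O - 27} = \frac{1}{-27 + O}$)
$\frac{f{\left(487 \right)}}{209028} - \frac{68400}{312763} = \frac{1}{\left(-27 + 487\right) 209028} - \frac{68400}{312763} = \frac{1}{460} \cdot \frac{1}{209028} - \frac{68400}{312763} = \frac{1}{96152880} - \frac{68400}{312763} = - \frac{6576856679237}{30073063207440}$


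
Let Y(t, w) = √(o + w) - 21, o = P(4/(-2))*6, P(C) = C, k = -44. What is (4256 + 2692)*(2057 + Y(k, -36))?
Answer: 14146128 + 27792*I*√3 ≈ 1.4146e+7 + 48137.0*I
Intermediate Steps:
o = -12 (o = (4/(-2))*6 = (4*(-½))*6 = -2*6 = -12)
Y(t, w) = -21 + √(-12 + w) (Y(t, w) = √(-12 + w) - 21 = -21 + √(-12 + w))
(4256 + 2692)*(2057 + Y(k, -36)) = (4256 + 2692)*(2057 + (-21 + √(-12 - 36))) = 6948*(2057 + (-21 + √(-48))) = 6948*(2057 + (-21 + 4*I*√3)) = 6948*(2036 + 4*I*√3) = 14146128 + 27792*I*√3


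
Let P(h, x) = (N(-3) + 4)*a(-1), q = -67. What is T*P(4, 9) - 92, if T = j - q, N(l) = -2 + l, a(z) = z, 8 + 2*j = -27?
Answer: -85/2 ≈ -42.500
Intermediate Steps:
j = -35/2 (j = -4 + (1/2)*(-27) = -4 - 27/2 = -35/2 ≈ -17.500)
P(h, x) = 1 (P(h, x) = ((-2 - 3) + 4)*(-1) = (-5 + 4)*(-1) = -1*(-1) = 1)
T = 99/2 (T = -35/2 - 1*(-67) = -35/2 + 67 = 99/2 ≈ 49.500)
T*P(4, 9) - 92 = (99/2)*1 - 92 = 99/2 - 92 = -85/2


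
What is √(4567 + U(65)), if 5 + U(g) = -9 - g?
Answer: 2*√1122 ≈ 66.993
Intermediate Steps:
U(g) = -14 - g (U(g) = -5 + (-9 - g) = -14 - g)
√(4567 + U(65)) = √(4567 + (-14 - 1*65)) = √(4567 + (-14 - 65)) = √(4567 - 79) = √4488 = 2*√1122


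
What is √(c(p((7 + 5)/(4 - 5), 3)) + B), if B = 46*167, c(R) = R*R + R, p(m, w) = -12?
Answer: √7814 ≈ 88.397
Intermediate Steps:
c(R) = R + R² (c(R) = R² + R = R + R²)
B = 7682
√(c(p((7 + 5)/(4 - 5), 3)) + B) = √(-12*(1 - 12) + 7682) = √(-12*(-11) + 7682) = √(132 + 7682) = √7814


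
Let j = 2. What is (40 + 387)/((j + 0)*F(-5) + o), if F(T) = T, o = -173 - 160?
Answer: -61/49 ≈ -1.2449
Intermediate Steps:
o = -333
(40 + 387)/((j + 0)*F(-5) + o) = (40 + 387)/((2 + 0)*(-5) - 333) = 427/(2*(-5) - 333) = 427/(-10 - 333) = 427/(-343) = 427*(-1/343) = -61/49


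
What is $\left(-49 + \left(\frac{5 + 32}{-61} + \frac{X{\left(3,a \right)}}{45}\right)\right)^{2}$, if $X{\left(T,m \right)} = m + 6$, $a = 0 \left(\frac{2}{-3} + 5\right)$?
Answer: $\frac{2049191824}{837225} \approx 2447.6$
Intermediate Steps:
$a = 0$ ($a = 0 \left(2 \left(- \frac{1}{3}\right) + 5\right) = 0 \left(- \frac{2}{3} + 5\right) = 0 \cdot \frac{13}{3} = 0$)
$X{\left(T,m \right)} = 6 + m$
$\left(-49 + \left(\frac{5 + 32}{-61} + \frac{X{\left(3,a \right)}}{45}\right)\right)^{2} = \left(-49 + \left(\frac{5 + 32}{-61} + \frac{6 + 0}{45}\right)\right)^{2} = \left(-49 + \left(37 \left(- \frac{1}{61}\right) + 6 \cdot \frac{1}{45}\right)\right)^{2} = \left(-49 + \left(- \frac{37}{61} + \frac{2}{15}\right)\right)^{2} = \left(-49 - \frac{433}{915}\right)^{2} = \left(- \frac{45268}{915}\right)^{2} = \frac{2049191824}{837225}$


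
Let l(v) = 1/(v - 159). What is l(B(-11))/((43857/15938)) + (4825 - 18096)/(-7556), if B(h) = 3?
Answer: 1743762827/994150476 ≈ 1.7540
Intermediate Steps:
l(v) = 1/(-159 + v)
l(B(-11))/((43857/15938)) + (4825 - 18096)/(-7556) = 1/((-159 + 3)*((43857/15938))) + (4825 - 18096)/(-7556) = 1/((-156)*((43857*(1/15938)))) - 13271*(-1/7556) = -1/(156*43857/15938) + 13271/7556 = -1/156*15938/43857 + 13271/7556 = -613/263142 + 13271/7556 = 1743762827/994150476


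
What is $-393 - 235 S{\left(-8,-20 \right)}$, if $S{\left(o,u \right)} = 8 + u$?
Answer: $2427$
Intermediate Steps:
$-393 - 235 S{\left(-8,-20 \right)} = -393 - 235 \left(8 - 20\right) = -393 - -2820 = -393 + 2820 = 2427$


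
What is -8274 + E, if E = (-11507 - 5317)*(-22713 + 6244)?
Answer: 277066182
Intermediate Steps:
E = 277074456 (E = -16824*(-16469) = 277074456)
-8274 + E = -8274 + 277074456 = 277066182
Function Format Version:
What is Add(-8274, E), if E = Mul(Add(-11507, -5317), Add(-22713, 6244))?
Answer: 277066182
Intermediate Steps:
E = 277074456 (E = Mul(-16824, -16469) = 277074456)
Add(-8274, E) = Add(-8274, 277074456) = 277066182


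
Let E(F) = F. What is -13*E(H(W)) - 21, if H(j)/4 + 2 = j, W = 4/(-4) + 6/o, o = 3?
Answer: 31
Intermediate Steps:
W = 1 (W = 4/(-4) + 6/3 = 4*(-¼) + 6*(⅓) = -1 + 2 = 1)
H(j) = -8 + 4*j
-13*E(H(W)) - 21 = -13*(-8 + 4*1) - 21 = -13*(-8 + 4) - 21 = -13*(-4) - 21 = 52 - 21 = 31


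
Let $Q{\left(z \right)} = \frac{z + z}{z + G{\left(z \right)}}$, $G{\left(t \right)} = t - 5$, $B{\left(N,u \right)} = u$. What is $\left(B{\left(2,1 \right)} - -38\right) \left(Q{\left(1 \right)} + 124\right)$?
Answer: $4810$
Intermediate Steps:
$G{\left(t \right)} = -5 + t$
$Q{\left(z \right)} = \frac{2 z}{-5 + 2 z}$ ($Q{\left(z \right)} = \frac{z + z}{z + \left(-5 + z\right)} = \frac{2 z}{-5 + 2 z}$)
$\left(B{\left(2,1 \right)} - -38\right) \left(Q{\left(1 \right)} + 124\right) = \left(1 - -38\right) \left(2 \cdot 1 \frac{1}{-5 + 2 \cdot 1} + 124\right) = \left(1 + 38\right) \left(2 \cdot 1 \frac{1}{-5 + 2} + 124\right) = 39 \left(2 \cdot 1 \frac{1}{-3} + 124\right) = 39 \left(2 \cdot 1 \left(- \frac{1}{3}\right) + 124\right) = 39 \left(- \frac{2}{3} + 124\right) = 39 \cdot \frac{370}{3} = 4810$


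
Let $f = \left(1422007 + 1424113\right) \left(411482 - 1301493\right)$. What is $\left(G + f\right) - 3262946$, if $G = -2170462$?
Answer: $-2533083540728$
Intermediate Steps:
$f = -2533078107320$ ($f = 2846120 \left(-890011\right) = -2533078107320$)
$\left(G + f\right) - 3262946 = \left(-2170462 - 2533078107320\right) - 3262946 = -2533080277782 - 3262946 = -2533083540728$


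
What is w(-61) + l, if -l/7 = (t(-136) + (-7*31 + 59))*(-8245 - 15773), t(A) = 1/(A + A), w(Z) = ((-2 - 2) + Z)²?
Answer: -3612200951/136 ≈ -2.6560e+7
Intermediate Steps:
w(Z) = (-4 + Z)²
t(A) = 1/(2*A)
l = -3612775551/136 (l = -7*((½)/(-136) + (-7*31 + 59))*(-8245 - 15773) = -7*((½)*(-1/136) + (-217 + 59))*(-24018) = -7*(-1/272 - 158)*(-24018) = -(-300839)*(-24018)/272 = -7*516110793/136 = -3612775551/136 ≈ -2.6565e+7)
w(-61) + l = (-4 - 61)² - 3612775551/136 = (-65)² - 3612775551/136 = 4225 - 3612775551/136 = -3612200951/136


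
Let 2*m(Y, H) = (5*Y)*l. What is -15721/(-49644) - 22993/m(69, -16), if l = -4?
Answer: 192051997/5709060 ≈ 33.640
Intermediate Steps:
m(Y, H) = -10*Y (m(Y, H) = ((5*Y)*(-4))/2 = (-20*Y)/2 = -10*Y)
-15721/(-49644) - 22993/m(69, -16) = -15721/(-49644) - 22993/((-10*69)) = -15721*(-1/49644) - 22993/(-690) = 15721/49644 - 22993*(-1/690) = 15721/49644 + 22993/690 = 192051997/5709060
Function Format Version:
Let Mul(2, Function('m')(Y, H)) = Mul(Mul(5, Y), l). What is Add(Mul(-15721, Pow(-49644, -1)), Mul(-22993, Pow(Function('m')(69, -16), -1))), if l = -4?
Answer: Rational(192051997, 5709060) ≈ 33.640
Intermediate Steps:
Function('m')(Y, H) = Mul(-10, Y) (Function('m')(Y, H) = Mul(Rational(1, 2), Mul(Mul(5, Y), -4)) = Mul(Rational(1, 2), Mul(-20, Y)) = Mul(-10, Y))
Add(Mul(-15721, Pow(-49644, -1)), Mul(-22993, Pow(Function('m')(69, -16), -1))) = Add(Mul(-15721, Pow(-49644, -1)), Mul(-22993, Pow(Mul(-10, 69), -1))) = Add(Mul(-15721, Rational(-1, 49644)), Mul(-22993, Pow(-690, -1))) = Add(Rational(15721, 49644), Mul(-22993, Rational(-1, 690))) = Add(Rational(15721, 49644), Rational(22993, 690)) = Rational(192051997, 5709060)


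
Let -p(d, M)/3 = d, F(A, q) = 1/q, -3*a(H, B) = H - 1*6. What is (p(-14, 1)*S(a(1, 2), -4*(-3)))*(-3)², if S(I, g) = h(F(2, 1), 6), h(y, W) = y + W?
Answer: 2646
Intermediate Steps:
a(H, B) = 2 - H/3 (a(H, B) = -(H - 1*6)/3 = -(H - 6)/3 = -(-6 + H)/3 = 2 - H/3)
h(y, W) = W + y
p(d, M) = -3*d
S(I, g) = 7 (S(I, g) = 6 + 1/1 = 6 + 1 = 7)
(p(-14, 1)*S(a(1, 2), -4*(-3)))*(-3)² = (-3*(-14)*7)*(-3)² = (42*7)*9 = 294*9 = 2646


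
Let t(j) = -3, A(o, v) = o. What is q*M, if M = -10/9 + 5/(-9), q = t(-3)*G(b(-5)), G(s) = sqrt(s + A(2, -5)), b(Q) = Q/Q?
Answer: 5*sqrt(3) ≈ 8.6602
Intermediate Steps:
b(Q) = 1
G(s) = sqrt(2 + s) (G(s) = sqrt(s + 2) = sqrt(2 + s))
q = -3*sqrt(3) (q = -3*sqrt(2 + 1) = -3*sqrt(3) ≈ -5.1962)
M = -5/3 (M = -10*1/9 + 5*(-1/9) = -10/9 - 5/9 = -5/3 ≈ -1.6667)
q*M = -3*sqrt(3)*(-5/3) = 5*sqrt(3)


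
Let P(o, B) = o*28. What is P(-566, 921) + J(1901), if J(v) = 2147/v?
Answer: -30124901/1901 ≈ -15847.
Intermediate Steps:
P(o, B) = 28*o
P(-566, 921) + J(1901) = 28*(-566) + 2147/1901 = -15848 + 2147*(1/1901) = -15848 + 2147/1901 = -30124901/1901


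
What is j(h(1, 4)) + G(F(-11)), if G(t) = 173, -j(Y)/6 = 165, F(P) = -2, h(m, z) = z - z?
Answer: -817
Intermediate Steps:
h(m, z) = 0
j(Y) = -990 (j(Y) = -6*165 = -990)
j(h(1, 4)) + G(F(-11)) = -990 + 173 = -817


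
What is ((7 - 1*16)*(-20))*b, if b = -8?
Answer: -1440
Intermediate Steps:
((7 - 1*16)*(-20))*b = ((7 - 1*16)*(-20))*(-8) = ((7 - 16)*(-20))*(-8) = -9*(-20)*(-8) = 180*(-8) = -1440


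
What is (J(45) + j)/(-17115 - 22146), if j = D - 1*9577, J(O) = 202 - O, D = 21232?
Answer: -11812/39261 ≈ -0.30086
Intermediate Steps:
j = 11655 (j = 21232 - 1*9577 = 21232 - 9577 = 11655)
(J(45) + j)/(-17115 - 22146) = ((202 - 1*45) + 11655)/(-17115 - 22146) = ((202 - 45) + 11655)/(-39261) = (157 + 11655)*(-1/39261) = 11812*(-1/39261) = -11812/39261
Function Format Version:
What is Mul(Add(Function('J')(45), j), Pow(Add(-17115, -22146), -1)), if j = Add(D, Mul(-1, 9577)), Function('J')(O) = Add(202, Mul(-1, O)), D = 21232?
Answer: Rational(-11812, 39261) ≈ -0.30086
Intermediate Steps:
j = 11655 (j = Add(21232, Mul(-1, 9577)) = Add(21232, -9577) = 11655)
Mul(Add(Function('J')(45), j), Pow(Add(-17115, -22146), -1)) = Mul(Add(Add(202, Mul(-1, 45)), 11655), Pow(Add(-17115, -22146), -1)) = Mul(Add(Add(202, -45), 11655), Pow(-39261, -1)) = Mul(Add(157, 11655), Rational(-1, 39261)) = Mul(11812, Rational(-1, 39261)) = Rational(-11812, 39261)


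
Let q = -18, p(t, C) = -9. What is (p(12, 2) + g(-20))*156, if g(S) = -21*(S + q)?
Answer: 123084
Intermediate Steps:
g(S) = 378 - 21*S (g(S) = -21*(S - 18) = -21*(-18 + S) = 378 - 21*S)
(p(12, 2) + g(-20))*156 = (-9 + (378 - 21*(-20)))*156 = (-9 + (378 + 420))*156 = (-9 + 798)*156 = 789*156 = 123084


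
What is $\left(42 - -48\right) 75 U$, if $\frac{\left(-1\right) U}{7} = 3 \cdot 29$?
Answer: $-4110750$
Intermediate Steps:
$U = -609$ ($U = - 7 \cdot 3 \cdot 29 = \left(-7\right) 87 = -609$)
$\left(42 - -48\right) 75 U = \left(42 - -48\right) 75 \left(-609\right) = \left(42 + 48\right) 75 \left(-609\right) = 90 \cdot 75 \left(-609\right) = 6750 \left(-609\right) = -4110750$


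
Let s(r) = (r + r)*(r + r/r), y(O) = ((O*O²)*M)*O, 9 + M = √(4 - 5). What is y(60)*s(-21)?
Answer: -97977600000 + 10886400000*I ≈ -9.7978e+10 + 1.0886e+10*I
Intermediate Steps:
M = -9 + I (M = -9 + √(4 - 5) = -9 + √(-1) = -9 + I ≈ -9.0 + 1.0*I)
y(O) = O⁴*(-9 + I) (y(O) = ((O*O²)*(-9 + I))*O = (O³*(-9 + I))*O = O⁴*(-9 + I))
s(r) = 2*r*(1 + r) (s(r) = (2*r)*(r + 1) = (2*r)*(1 + r) = 2*r*(1 + r))
y(60)*s(-21) = (60⁴*(-9 + I))*(2*(-21)*(1 - 21)) = (12960000*(-9 + I))*(2*(-21)*(-20)) = (-116640000 + 12960000*I)*840 = -97977600000 + 10886400000*I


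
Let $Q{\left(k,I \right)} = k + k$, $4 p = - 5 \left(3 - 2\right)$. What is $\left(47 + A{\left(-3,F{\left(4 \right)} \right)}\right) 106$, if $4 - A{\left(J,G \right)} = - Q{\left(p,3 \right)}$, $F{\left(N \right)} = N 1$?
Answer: $5141$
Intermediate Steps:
$p = - \frac{5}{4}$ ($p = \frac{\left(-5\right) \left(3 - 2\right)}{4} = \frac{\left(-5\right) 1}{4} = \frac{1}{4} \left(-5\right) = - \frac{5}{4} \approx -1.25$)
$Q{\left(k,I \right)} = 2 k$
$F{\left(N \right)} = N$
$A{\left(J,G \right)} = \frac{3}{2}$ ($A{\left(J,G \right)} = 4 - - \frac{2 \left(-5\right)}{4} = 4 - \left(-1\right) \left(- \frac{5}{2}\right) = 4 - \frac{5}{2} = \frac{3}{2}$)
$\left(47 + A{\left(-3,F{\left(4 \right)} \right)}\right) 106 = \left(47 + \frac{3}{2}\right) 106 = \frac{97}{2} \cdot 106 = 5141$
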